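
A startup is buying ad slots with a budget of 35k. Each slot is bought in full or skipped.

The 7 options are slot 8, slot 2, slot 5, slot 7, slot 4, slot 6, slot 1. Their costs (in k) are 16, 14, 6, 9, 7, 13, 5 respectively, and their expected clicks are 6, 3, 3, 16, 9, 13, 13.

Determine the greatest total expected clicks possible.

Allowing fractional choices, the relaxed optimum would be about 51.5, but ad slots are indivisible.
slot 5 + slot 7 + slot 6 + slot 1: cost 6 + 9 + 13 + 5 = 33 ≤ 35, expected clicks 3 + 16 + 13 + 13 = 45.
slot 7 + slot 6 + slot 1: cost 9 + 13 + 5 = 27 ≤ 35, expected clicks 16 + 13 + 13 = 42.
slot 7 + slot 4 + slot 6 + slot 1: cost 9 + 7 + 13 + 5 = 34 ≤ 35, expected clicks 16 + 9 + 13 + 13 = 51.
Best is slot 7, slot 4, slot 6, and slot 1 with total expected clicks 51.

51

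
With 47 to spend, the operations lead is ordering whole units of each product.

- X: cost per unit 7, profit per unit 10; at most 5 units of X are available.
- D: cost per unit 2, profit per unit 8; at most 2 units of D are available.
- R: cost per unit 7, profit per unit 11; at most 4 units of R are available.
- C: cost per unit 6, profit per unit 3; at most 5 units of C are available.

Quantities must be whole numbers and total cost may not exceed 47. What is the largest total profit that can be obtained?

80

This is a bounded integer knapsack.
2×X, 2×D, and 4×R: cost 46 ≤ 47, profit 2·10 + 2·8 + 4·11 = 80.
3×X, 2×D, and 3×R: cost 46 ≤ 47, profit 3·10 + 2·8 + 3·11 = 79.
Best is 80.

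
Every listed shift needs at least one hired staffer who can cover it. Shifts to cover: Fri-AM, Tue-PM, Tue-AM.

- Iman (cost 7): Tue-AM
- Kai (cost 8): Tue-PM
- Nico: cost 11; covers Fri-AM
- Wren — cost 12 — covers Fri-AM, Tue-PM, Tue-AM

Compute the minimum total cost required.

12

Wren alone covers Fri-AM, Tue-PM, Tue-AM — every shift.
Total cost: 12.
No cover costs less than 12.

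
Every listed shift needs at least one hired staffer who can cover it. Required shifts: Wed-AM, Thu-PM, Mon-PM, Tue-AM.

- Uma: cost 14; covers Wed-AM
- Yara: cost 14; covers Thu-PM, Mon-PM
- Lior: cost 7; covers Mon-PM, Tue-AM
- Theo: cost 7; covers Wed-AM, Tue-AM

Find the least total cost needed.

21

The greedy cost-per-new-shift heuristic would pick Lior, Theo, and Yara for 28, but a cheaper cover exists.
Choose Yara and Theo: together they cover Wed-AM, Thu-PM, Mon-PM, Tue-AM — every shift.
Total cost: 14 + 7 = 21.
No cover costs less than 21.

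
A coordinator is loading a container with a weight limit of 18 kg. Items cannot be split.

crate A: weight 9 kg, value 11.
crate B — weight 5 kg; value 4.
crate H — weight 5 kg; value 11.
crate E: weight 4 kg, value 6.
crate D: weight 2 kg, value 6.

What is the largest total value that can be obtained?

28

crate A + crate H + crate D: weight 9 + 5 + 2 = 16 ≤ 18, value 11 + 11 + 6 = 28.
crate B + crate H + crate E + crate D: weight 5 + 5 + 4 + 2 = 16 ≤ 18, value 4 + 11 + 6 + 6 = 27.
crate A + crate H + crate E: weight 9 + 5 + 4 = 18 ≤ 18, value 11 + 11 + 6 = 28.
The maximum value is 28; one optimal choice is crate A, crate H, and crate D.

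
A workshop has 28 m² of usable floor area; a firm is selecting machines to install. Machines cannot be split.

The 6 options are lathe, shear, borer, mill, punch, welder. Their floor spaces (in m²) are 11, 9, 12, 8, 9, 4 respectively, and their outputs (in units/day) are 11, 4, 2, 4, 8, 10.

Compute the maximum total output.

Take lathe, punch, and welder: floor space 11 + 9 + 4 = 24 ≤ 28, output 11 + 8 + 10 = 29.
No other feasible combination does better.

29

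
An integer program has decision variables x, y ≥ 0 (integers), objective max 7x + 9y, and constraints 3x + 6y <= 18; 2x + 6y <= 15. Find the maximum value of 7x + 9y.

42

(x,y)=(6,0): 3·6+6·0=18≤18, 2·6+6·0=12≤15, objective 42.
(x,y)=(5,0): 3·5+6·0=15≤18, 2·5+6·0=10≤15, objective 35.
No feasible integer point exceeds 42.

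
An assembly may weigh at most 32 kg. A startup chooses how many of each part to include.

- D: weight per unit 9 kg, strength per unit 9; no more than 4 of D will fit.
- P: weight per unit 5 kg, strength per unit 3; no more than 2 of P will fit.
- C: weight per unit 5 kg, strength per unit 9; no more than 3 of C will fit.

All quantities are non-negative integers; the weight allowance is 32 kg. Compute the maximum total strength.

39

This is a bounded integer knapsack.
C has the best ratio (9/5); taking only C gives at most 3×9 = 27 (stopped by the supply cap of 3).
Mixing does better — 1×D, 1×P, and 3×C: weight 29 ≤ 32, strength 1·9 + 1·3 + 3·9 = 39.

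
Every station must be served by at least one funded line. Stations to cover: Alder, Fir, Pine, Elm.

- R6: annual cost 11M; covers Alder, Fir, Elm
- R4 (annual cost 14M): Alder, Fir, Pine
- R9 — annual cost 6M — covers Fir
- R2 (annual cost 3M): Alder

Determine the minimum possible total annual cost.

25

This is an integer covering problem.
Choose R6 and R4: together they cover Alder, Fir, Pine, Elm — every station.
Total annual cost: 11 + 14 = 25.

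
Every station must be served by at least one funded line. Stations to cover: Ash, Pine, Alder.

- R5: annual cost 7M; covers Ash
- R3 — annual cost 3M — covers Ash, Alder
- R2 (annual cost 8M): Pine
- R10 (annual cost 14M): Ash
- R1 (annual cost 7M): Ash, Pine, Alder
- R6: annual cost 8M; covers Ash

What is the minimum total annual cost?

R1 alone covers Ash, Pine, Alder — every station.
Total annual cost: 7.

7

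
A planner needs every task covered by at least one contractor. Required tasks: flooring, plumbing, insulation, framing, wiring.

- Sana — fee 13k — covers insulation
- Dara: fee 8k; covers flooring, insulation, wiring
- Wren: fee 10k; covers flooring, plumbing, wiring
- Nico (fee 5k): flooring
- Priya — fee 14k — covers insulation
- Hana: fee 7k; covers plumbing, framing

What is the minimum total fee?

15

Choose Dara and Hana: together they cover flooring, plumbing, insulation, framing, wiring — every task.
Total fee: 8 + 7 = 15.
No cover costs less than 15.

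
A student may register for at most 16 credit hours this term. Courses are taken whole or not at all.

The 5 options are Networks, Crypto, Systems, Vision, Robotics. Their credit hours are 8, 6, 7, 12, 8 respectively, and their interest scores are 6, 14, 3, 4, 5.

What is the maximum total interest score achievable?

Allowing fractional choices, the relaxed optimum would be about 21.2, but courses are indivisible.
Networks + Crypto: credit hours 8 + 6 = 14 ≤ 16, interest score 6 + 14 = 20.
Crypto + Robotics: credit hours 6 + 8 = 14 ≤ 16, interest score 14 + 5 = 19.
Crypto + Systems: credit hours 6 + 7 = 13 ≤ 16, interest score 14 + 3 = 17.
Best is Networks and Crypto with total interest score 20.

20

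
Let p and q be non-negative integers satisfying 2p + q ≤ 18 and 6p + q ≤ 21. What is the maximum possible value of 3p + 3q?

54

(p,q)=(0,18) is feasible, giving 54.
(p,q)=(0,17) is feasible, giving 51.
No feasible integer point exceeds 54.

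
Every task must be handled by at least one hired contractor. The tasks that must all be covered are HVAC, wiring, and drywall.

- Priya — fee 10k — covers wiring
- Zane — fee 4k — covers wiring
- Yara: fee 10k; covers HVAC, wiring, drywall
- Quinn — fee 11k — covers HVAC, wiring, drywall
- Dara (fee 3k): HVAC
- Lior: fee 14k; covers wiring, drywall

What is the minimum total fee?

10

This is an integer covering problem.
The greedy cost-per-new-task heuristic would pick Dara, Zane, and Yara for 17, but a cheaper cover exists.
Yara alone covers HVAC, wiring, drywall — every task.
Total fee: 10.
No cover costs less than 10.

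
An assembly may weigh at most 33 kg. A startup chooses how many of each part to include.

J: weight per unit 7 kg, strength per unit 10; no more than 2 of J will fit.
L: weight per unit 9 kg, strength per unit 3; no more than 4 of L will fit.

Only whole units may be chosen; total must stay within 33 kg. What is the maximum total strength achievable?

26

2×J and 1×L: weight 23 ≤ 33, strength 2·10 + 1·3 = 23.
2×J and 2×L: weight 32 ≤ 33, strength 2·10 + 2·3 = 26.
Best is 26.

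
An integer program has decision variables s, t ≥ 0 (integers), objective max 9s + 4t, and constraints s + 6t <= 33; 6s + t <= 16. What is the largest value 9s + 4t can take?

34

Relaxing integrality, the LP optimum is 37.00 at (s,t) = (1.8, 5.2), which is not an integer point.
(s,t)=(2,4): 1·2+6·4=26≤33, 6·2+1·4=16≤16, objective 34.
(s,t)=(2,3): 1·2+6·3=20≤33, 6·2+1·3=15≤16, objective 30.
(s,t)=(1,5): 1·1+6·5=31≤33, 6·1+1·5=11≤16, objective 29.
The best lattice point is (2,4), giving 34.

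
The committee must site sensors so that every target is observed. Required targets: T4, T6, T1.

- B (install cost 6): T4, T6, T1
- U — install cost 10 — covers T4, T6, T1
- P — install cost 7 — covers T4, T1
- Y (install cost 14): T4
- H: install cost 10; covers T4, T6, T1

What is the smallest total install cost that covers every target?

This is a weighted set-cover instance.
B alone covers T4, T6, T1 — every target.
Total install cost: 6.
No cover costs less than 6.

6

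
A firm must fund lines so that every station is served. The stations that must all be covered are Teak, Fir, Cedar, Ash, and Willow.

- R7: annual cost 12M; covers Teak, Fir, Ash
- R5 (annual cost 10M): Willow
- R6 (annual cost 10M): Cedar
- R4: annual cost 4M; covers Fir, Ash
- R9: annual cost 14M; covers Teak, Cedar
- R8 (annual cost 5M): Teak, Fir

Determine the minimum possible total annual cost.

The greedy cost-per-new-station heuristic would pick R4, R8, R5, and R6 for 29, but a cheaper cover exists.
Choose R5, R4, and R9: together they cover Teak, Fir, Cedar, Ash, Willow — every station.
Total annual cost: 10 + 4 + 14 = 28.
No cover costs less than 28.

28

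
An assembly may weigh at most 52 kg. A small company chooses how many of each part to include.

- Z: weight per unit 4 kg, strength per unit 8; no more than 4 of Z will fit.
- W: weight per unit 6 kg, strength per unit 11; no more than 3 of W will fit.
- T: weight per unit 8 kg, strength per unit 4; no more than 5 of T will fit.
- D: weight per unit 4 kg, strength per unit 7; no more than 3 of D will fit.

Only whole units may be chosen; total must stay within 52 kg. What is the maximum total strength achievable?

Z has the best ratio (8/4); taking only Z gives at most 4×8 = 32 (stopped by the supply cap of 4).
Mixing does better — 4×Z, 3×W, and 3×D: weight 46 ≤ 52, strength 4·8 + 3·11 + 3·7 = 86.

86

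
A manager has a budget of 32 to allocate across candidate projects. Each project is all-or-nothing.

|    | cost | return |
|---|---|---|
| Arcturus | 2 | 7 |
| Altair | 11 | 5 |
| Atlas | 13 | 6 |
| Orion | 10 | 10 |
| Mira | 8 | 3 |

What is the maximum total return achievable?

25

Allowing fractional choices, the relaxed optimum would be about 26.2, but projects are indivisible.
Arcturus + Altair + Orion + Mira: cost 2 + 11 + 10 + 8 = 31 ≤ 32, return 7 + 5 + 10 + 3 = 25.
Arcturus + Altair + Orion: cost 2 + 11 + 10 = 23 ≤ 32, return 7 + 5 + 10 = 22.
Arcturus + Atlas + Orion: cost 2 + 13 + 10 = 25 ≤ 32, return 7 + 6 + 10 = 23.
Best is Arcturus, Altair, Orion, and Mira with total return 25.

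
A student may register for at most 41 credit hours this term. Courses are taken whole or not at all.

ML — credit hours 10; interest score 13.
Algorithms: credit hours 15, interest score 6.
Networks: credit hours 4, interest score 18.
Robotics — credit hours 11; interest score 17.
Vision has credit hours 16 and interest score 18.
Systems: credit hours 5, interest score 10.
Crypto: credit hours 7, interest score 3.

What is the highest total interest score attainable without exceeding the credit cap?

ML + Networks + Robotics + Vision: credit hours 10 + 4 + 11 + 16 = 41 ≤ 41, interest score 13 + 18 + 17 + 18 = 66.
ML + Networks + Robotics + Systems + Crypto: credit hours 10 + 4 + 11 + 5 + 7 = 37 ≤ 41, interest score 13 + 18 + 17 + 10 + 3 = 61.
Networks + Robotics + Vision + Systems: credit hours 4 + 11 + 16 + 5 = 36 ≤ 41, interest score 18 + 17 + 18 + 10 = 63.
Best is ML, Networks, Robotics, and Vision with total interest score 66.

66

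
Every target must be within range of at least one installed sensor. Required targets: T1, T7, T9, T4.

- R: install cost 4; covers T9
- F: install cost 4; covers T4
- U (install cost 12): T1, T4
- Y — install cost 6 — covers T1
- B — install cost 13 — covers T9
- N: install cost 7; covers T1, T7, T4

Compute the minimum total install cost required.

11

Choose R and N: together they cover T1, T7, T9, T4 — every target.
Total install cost: 4 + 7 = 11.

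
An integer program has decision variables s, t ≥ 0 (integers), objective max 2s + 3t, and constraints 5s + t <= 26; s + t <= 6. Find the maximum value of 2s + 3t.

(s,t)=(0,6) is feasible, giving 18.
(s,t)=(1,5) is feasible, giving 17.
The best lattice point is (0,6), giving 18.

18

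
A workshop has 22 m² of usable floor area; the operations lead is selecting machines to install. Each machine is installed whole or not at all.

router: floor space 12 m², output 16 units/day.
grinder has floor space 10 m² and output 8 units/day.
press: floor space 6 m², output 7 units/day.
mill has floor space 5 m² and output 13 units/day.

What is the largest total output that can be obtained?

Allowing fractional choices, the relaxed optimum would be about 34.8, but machines are indivisible.
router + mill: floor space 12 + 5 = 17 ≤ 22, output 16 + 13 = 29.
grinder + press + mill: floor space 10 + 6 + 5 = 21 ≤ 22, output 8 + 7 + 13 = 28.
Best is router and mill with total output 29.

29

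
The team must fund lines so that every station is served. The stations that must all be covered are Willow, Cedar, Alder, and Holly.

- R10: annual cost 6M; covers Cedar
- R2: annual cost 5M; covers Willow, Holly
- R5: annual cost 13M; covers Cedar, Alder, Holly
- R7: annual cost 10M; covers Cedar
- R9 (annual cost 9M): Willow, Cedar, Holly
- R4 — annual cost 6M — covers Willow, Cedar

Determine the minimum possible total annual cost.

18

The greedy cost-per-new-station heuristic would pick R2, R10, and R5 for 24, but a cheaper cover exists.
Choose R2 and R5: together they cover Willow, Cedar, Alder, Holly — every station.
Total annual cost: 5 + 13 = 18.
No cover costs less than 18.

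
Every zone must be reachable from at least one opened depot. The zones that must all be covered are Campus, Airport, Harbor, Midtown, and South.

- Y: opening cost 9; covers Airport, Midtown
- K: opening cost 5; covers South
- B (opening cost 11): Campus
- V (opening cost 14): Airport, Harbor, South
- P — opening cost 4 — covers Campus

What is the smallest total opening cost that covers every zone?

This is a weighted set-cover instance.
The greedy cost-per-new-zone heuristic would pick P, Y, K, and V for 32, but a cheaper cover exists.
Choose Y, V, and P: together they cover Campus, Airport, Harbor, Midtown, South — every zone.
Total opening cost: 9 + 14 + 4 = 27.
No cover costs less than 27.

27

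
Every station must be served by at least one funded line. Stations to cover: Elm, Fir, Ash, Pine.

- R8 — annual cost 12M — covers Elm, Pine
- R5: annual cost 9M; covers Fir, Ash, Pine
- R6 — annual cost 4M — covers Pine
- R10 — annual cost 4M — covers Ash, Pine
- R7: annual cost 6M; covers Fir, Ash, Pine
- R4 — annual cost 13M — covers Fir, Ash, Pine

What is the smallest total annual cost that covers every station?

The greedy cost-per-new-station heuristic would pick R10, R7, and R8 for 22, but a cheaper cover exists.
Choose R8 and R7: together they cover Elm, Fir, Ash, Pine — every station.
Total annual cost: 12 + 6 = 18.
No cover costs less than 18.

18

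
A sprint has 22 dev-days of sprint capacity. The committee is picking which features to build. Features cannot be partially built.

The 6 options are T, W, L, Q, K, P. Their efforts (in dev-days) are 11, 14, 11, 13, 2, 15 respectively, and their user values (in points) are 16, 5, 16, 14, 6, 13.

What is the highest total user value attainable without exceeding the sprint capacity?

32

Take T and L: effort 11 + 11 = 22 ≤ 22, user value 16 + 16 = 32.
No other feasible combination does better.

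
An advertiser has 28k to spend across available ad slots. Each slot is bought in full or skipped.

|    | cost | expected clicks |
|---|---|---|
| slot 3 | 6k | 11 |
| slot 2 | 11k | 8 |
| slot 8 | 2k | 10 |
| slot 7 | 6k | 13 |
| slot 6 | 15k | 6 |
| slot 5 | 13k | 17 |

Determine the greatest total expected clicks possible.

51

This is an integer program with binary decision variables.
slot 3 + slot 2 + slot 8 + slot 7: cost 6 + 11 + 2 + 6 = 25 ≤ 28, expected clicks 11 + 8 + 10 + 13 = 42.
slot 3 + slot 7 + slot 5: cost 6 + 6 + 13 = 25 ≤ 28, expected clicks 11 + 13 + 17 = 41.
slot 3 + slot 8 + slot 7 + slot 5: cost 6 + 2 + 6 + 13 = 27 ≤ 28, expected clicks 11 + 10 + 13 + 17 = 51.
Best is slot 3, slot 8, slot 7, and slot 5 with total expected clicks 51.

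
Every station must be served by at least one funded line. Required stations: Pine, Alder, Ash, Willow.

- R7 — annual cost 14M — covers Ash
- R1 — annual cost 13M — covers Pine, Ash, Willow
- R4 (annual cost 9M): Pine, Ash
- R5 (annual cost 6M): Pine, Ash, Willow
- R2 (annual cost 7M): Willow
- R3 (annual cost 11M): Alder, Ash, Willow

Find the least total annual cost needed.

17

Choose R5 and R3: together they cover Pine, Alder, Ash, Willow — every station.
Total annual cost: 6 + 11 = 17.
No cover costs less than 17.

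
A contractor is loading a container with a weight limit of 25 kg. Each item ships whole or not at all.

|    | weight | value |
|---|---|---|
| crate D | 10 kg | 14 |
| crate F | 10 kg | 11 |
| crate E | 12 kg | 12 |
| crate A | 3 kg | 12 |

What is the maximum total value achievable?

38

Take crate D, crate E, and crate A: weight 10 + 12 + 3 = 25 ≤ 25, value 14 + 12 + 12 = 38.
No other feasible combination does better.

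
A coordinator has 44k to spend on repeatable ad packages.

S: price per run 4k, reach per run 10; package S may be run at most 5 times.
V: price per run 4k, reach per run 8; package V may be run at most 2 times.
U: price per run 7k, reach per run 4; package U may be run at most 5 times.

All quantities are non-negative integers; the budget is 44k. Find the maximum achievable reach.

This is a bounded integer knapsack.
5×S, 2×V, and 2×U: price 42 ≤ 44, reach 5·10 + 2·8 + 2·4 = 74.
5×S, 2×V, and 1×U: price 35 ≤ 44, reach 5·10 + 2·8 + 1·4 = 70.
Best is 74.

74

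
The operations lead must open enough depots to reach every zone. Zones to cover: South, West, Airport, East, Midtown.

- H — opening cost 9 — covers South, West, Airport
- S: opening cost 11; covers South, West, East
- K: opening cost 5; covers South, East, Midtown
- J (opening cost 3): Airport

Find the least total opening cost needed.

14

This is an integer covering problem.
The greedy cost-per-new-zone heuristic would pick K, J, and H for 17, but a cheaper cover exists.
Choose H and K: together they cover South, West, Airport, East, Midtown — every zone.
Total opening cost: 9 + 5 = 14.
No cover costs less than 14.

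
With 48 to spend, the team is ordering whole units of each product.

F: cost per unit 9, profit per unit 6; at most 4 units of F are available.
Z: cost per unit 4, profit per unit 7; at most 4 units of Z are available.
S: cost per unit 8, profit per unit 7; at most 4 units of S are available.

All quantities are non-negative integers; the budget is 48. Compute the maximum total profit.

56

This is a bounded integer knapsack.
Z has the best ratio (7/4); taking only Z gives at most 4×7 = 28 (stopped by the supply cap of 4).
Mixing does better — 4×Z and 4×S: cost 48 ≤ 48, profit 4·7 + 4·7 = 56.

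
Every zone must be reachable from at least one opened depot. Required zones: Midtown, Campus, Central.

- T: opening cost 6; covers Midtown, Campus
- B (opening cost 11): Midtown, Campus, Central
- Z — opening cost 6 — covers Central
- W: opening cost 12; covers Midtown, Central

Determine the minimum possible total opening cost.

11

This is an integer covering problem.
B alone covers Midtown, Campus, Central — every zone.
Total opening cost: 11.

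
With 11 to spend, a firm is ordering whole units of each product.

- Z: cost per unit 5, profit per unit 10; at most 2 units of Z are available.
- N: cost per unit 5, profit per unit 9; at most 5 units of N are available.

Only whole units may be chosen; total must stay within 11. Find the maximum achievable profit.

Take 2×Z: cost 10 ≤ 11, profit 2·10 = 20.
Z has the best ratio (10/5) and is taken to its limit of 2; remaining capacity is filled optimally with the others.

20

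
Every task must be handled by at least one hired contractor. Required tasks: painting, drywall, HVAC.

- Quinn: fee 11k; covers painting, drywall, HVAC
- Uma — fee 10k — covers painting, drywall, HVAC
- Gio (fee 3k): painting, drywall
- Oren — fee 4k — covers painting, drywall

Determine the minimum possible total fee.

10

This is a weighted set-cover instance.
Uma alone covers painting, drywall, HVAC — every task.
Total fee: 10.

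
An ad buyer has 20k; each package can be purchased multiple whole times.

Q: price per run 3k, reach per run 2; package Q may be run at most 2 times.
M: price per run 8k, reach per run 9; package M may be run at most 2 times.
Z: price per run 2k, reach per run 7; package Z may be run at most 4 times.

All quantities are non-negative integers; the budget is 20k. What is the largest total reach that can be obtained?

1×Q, 1×M, and 4×Z: price 19 ≤ 20, reach 1·2 + 1·9 + 4·7 = 39.
1×M and 4×Z: price 16 ≤ 20, reach 1·9 + 4·7 = 37.
Best is 39.

39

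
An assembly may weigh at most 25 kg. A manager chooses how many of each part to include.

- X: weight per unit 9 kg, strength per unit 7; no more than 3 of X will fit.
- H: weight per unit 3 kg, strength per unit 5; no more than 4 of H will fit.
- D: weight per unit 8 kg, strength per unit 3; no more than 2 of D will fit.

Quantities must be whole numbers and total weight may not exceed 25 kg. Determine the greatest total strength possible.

27

This is a bounded integer knapsack.
H has the best ratio (5/3); taking only H gives at most 4×5 = 20 (stopped by the supply cap of 4).
Mixing does better — 1×X and 4×H: weight 21 ≤ 25, strength 1·7 + 4·5 = 27.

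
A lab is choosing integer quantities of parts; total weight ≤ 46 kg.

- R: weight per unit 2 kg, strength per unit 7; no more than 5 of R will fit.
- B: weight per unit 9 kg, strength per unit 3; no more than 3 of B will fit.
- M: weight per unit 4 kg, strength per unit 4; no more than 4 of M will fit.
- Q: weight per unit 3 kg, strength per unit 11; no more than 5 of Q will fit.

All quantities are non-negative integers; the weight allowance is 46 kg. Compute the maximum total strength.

106

Q has the best ratio (11/3); taking only Q gives at most 5×11 = 55 (stopped by the supply cap of 5).
Mixing does better — 5×R, 4×M, and 5×Q: weight 41 ≤ 46, strength 5·7 + 4·4 + 5·11 = 106.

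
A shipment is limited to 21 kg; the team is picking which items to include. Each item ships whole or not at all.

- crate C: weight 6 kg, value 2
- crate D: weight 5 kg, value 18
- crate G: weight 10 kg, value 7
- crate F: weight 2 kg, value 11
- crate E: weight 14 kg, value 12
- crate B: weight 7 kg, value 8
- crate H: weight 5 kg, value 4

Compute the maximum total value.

This is a 0-1 knapsack instance.
Allowing fractional choices, the relaxed optimum would be about 43.0, but items are indivisible.
crate D + crate F + crate E: weight 5 + 2 + 14 = 21 ≤ 21, value 18 + 11 + 12 = 41.
crate C + crate D + crate F + crate B: weight 6 + 5 + 2 + 7 = 20 ≤ 21, value 2 + 18 + 11 + 8 = 39.
crate D + crate F + crate B + crate H: weight 5 + 2 + 7 + 5 = 19 ≤ 21, value 18 + 11 + 8 + 4 = 41.
The maximum value is 41; one optimal choice is crate D, crate F, crate B, and crate H.

41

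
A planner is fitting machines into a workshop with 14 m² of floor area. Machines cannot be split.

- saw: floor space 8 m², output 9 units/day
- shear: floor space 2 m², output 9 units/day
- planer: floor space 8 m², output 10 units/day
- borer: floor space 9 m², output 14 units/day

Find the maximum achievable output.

23

Allowing fractional choices, the relaxed optimum would be about 26.8, but machines are indivisible.
shear + planer: floor space 2 + 8 = 10 ≤ 14, output 9 + 10 = 19.
shear + borer: floor space 2 + 9 = 11 ≤ 14, output 9 + 14 = 23.
saw + shear: floor space 8 + 2 = 10 ≤ 14, output 9 + 9 = 18.
Best is shear and borer with total output 23.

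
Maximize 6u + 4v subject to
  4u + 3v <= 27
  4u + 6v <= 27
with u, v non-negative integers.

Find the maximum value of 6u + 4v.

36

Relaxing integrality, the LP optimum is 40.50 at (u,v) = (6.75, 0), which is not an integer point.
(u,v)=(6,0): 4·6+3·0=24≤27, 4·6+6·0=24≤27, objective 36.
(u,v)=(5,1): 4·5+3·1=23≤27, 4·5+6·1=26≤27, objective 34.
(u,v)=(5,0): 4·5+3·0=20≤27, 4·5+6·0=20≤27, objective 30.
The best lattice point is (6,0), giving 36.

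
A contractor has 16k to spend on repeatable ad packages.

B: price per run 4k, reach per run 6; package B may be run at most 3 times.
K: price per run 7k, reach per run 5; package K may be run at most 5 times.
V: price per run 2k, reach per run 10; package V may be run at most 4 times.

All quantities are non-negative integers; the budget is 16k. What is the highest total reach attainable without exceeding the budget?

52

V has the best ratio (10/2); taking only V gives at most 4×10 = 40 (stopped by the supply cap of 4).
Mixing does better — 2×B and 4×V: price 16 ≤ 16, reach 2·6 + 4·10 = 52.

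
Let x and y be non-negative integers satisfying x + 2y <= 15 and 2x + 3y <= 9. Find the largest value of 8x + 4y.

32

Relaxing integrality, the LP optimum is 36.00 at (x,y) = (4.5, 0), which is not an integer point.
(x,y)=(4,0): 1·4+2·0=4≤15, 2·4+3·0=8≤9, objective 32.
(x,y)=(3,1): 1·3+2·1=5≤15, 2·3+3·1=9≤9, objective 28.
(x,y)=(3,0): 1·3+2·0=3≤15, 2·3+3·0=6≤9, objective 24.
The best lattice point is (4,0), giving 32.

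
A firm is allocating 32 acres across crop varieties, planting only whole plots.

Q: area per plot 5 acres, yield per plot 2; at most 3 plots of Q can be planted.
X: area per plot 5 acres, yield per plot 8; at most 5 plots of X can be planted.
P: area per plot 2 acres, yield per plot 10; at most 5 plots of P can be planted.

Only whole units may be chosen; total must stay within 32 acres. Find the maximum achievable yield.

P has the best ratio (10/2); taking only P gives at most 5×10 = 50 (stopped by the supply cap of 5).
Mixing does better — 4×X and 5×P: area 30 ≤ 32, yield 4·8 + 5·10 = 82.

82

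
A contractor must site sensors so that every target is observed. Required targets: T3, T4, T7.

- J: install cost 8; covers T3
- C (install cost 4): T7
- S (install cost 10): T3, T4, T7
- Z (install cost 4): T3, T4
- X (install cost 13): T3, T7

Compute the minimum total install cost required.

8

Choose C and Z: together they cover T3, T4, T7 — every target.
Total install cost: 4 + 4 = 8.
No cover costs less than 8.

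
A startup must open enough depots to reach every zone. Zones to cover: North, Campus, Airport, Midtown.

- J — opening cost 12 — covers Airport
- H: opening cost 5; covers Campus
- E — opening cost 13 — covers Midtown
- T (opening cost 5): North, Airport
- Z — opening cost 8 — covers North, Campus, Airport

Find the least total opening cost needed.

21

This is an integer covering problem.
The greedy cost-per-new-zone heuristic would pick T, H, and E for 23, but a cheaper cover exists.
Choose E and Z: together they cover North, Campus, Airport, Midtown — every zone.
Total opening cost: 13 + 8 = 21.
No cover costs less than 21.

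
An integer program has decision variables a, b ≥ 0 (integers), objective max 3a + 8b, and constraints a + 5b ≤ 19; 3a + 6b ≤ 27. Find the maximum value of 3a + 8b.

(a,b)=(3,3) is feasible, giving 33.
(a,b)=(2,3) is feasible, giving 30.
(a,b)=(4,2) is feasible, giving 28.
Maximum is 33 at (a,b)=(3,3).

33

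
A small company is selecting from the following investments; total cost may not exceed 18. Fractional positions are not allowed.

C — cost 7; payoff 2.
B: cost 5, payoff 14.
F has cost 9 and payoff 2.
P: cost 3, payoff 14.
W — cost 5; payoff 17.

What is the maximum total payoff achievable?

45

This is an integer program with binary decision variables.
Take B, P, and W: cost 5 + 3 + 5 = 13 ≤ 18, payoff 14 + 14 + 17 = 45.
No other feasible combination does better.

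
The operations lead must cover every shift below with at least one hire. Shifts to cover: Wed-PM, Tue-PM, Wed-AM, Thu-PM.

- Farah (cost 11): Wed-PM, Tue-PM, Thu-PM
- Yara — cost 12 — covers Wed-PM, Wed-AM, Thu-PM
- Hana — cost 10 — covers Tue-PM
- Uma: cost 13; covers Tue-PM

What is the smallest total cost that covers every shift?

Choose Yara and Hana: together they cover Wed-PM, Tue-PM, Wed-AM, Thu-PM — every shift.
Total cost: 12 + 10 = 22.

22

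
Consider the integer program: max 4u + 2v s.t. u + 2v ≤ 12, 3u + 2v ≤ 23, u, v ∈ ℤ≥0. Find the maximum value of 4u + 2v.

30

The continuous relaxation peaks at (7.67, 0) with value 30.67; rounding to a feasible lattice point costs some objective.
(u,v)=(7,1): 1·7+2·1=9≤12, 3·7+2·1=23≤23, objective 30.
(u,v)=(6,2): 1·6+2·2=10≤12, 3·6+2·2=22≤23, objective 28.
(u,v)=(7,0): 1·7+2·0=7≤12, 3·7+2·0=21≤23, objective 28.
(u,v)=(6,1): 1·6+2·1=8≤12, 3·6+2·1=20≤23, objective 26.
No feasible integer point exceeds 30.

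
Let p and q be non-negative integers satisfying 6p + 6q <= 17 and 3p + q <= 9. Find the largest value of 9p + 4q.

(p,q)=(2,0) is feasible, giving 18.
(p,q)=(1,1) is feasible, giving 13.
(p,q)=(1,0) is feasible, giving 9.
The best lattice point is (2,0), giving 18.

18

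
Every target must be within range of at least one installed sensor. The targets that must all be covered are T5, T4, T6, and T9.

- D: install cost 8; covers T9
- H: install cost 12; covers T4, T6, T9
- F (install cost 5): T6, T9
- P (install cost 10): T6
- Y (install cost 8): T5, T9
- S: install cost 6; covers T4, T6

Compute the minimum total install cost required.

14

Choose Y and S: together they cover T5, T4, T6, T9 — every target.
Total install cost: 8 + 6 = 14.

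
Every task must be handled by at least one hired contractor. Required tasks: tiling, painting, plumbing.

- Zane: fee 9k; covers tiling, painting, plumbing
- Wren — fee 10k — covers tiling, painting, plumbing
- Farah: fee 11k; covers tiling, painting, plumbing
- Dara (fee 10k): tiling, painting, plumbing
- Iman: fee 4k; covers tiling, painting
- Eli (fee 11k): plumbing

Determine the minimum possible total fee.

9

The greedy cost-per-new-task heuristic would pick Iman and Zane for 13, but a cheaper cover exists.
Zane alone covers tiling, painting, plumbing — every task.
Total fee: 9.
No cover costs less than 9.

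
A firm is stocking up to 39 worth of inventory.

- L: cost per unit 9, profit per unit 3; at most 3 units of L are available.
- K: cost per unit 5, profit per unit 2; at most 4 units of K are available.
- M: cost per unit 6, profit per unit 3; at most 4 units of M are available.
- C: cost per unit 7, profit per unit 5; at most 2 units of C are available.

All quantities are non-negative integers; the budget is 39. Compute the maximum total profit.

22

4×M and 2×C: cost 38 ≤ 39, profit 4·3 + 2·5 = 22.
1×K, 3×M, and 2×C: cost 37 ≤ 39, profit 1·2 + 3·3 + 2·5 = 21.
Best is 22.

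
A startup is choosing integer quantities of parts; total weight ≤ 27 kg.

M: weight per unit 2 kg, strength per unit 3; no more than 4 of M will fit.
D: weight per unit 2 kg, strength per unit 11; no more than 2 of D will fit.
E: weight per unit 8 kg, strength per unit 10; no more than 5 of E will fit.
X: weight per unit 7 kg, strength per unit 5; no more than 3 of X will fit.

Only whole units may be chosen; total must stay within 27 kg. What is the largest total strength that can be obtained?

51

D has the best ratio (11/2); taking only D gives at most 2×11 = 22 (stopped by the supply cap of 2).
Mixing does better — 3×M, 2×D, and 2×E: weight 26 ≤ 27, strength 3·3 + 2·11 + 2·10 = 51.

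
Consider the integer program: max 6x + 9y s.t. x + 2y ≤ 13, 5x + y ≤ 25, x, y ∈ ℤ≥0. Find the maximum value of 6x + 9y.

The continuous relaxation peaks at (4.11, 4.44) with value 64.67; rounding to a feasible lattice point costs some objective.
(x,y)=(3,5): 1·3+2·5=13≤13, 5·3+1·5=20≤25, objective 63.
(x,y)=(4,4): 1·4+2·4=12≤13, 5·4+1·4=24≤25, objective 60.
The best lattice point is (3,5), giving 63.

63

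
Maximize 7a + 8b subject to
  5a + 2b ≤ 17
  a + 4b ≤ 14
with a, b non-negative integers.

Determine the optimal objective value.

38

The continuous relaxation peaks at (2.22, 2.94) with value 39.11; rounding to a feasible lattice point costs some objective.
(a,b)=(2,3) is feasible, giving 38.
(a,b)=(1,3) is feasible, giving 31.
No feasible integer point exceeds 38.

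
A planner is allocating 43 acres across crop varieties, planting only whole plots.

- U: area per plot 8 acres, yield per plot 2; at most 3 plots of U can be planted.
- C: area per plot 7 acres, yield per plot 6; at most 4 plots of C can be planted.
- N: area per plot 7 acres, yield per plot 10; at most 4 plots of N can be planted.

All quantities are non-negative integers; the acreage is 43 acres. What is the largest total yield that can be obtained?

52

2×C and 4×N: area 42 ≤ 43, yield 2·6 + 4·10 = 52.
3×C and 3×N: area 42 ≤ 43, yield 3·6 + 3·10 = 48.
Best is 52.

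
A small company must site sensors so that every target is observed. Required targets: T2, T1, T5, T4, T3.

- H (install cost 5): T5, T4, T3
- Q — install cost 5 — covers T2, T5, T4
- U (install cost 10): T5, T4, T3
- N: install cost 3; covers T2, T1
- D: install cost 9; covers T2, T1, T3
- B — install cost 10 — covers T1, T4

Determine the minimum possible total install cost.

Choose H and N: together they cover T2, T1, T5, T4, T3 — every target.
Total install cost: 5 + 3 = 8.

8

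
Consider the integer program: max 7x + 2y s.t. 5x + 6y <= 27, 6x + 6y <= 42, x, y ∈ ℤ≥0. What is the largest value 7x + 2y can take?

35

The continuous relaxation peaks at (5.4, 0) with value 37.80; rounding to a feasible lattice point costs some objective.
(x,y)=(5,0): 5·5+6·0=25≤27, 6·5+6·0=30≤42, objective 35.
(x,y)=(4,1): 5·4+6·1=26≤27, 6·4+6·1=30≤42, objective 30.
No feasible integer point exceeds 35.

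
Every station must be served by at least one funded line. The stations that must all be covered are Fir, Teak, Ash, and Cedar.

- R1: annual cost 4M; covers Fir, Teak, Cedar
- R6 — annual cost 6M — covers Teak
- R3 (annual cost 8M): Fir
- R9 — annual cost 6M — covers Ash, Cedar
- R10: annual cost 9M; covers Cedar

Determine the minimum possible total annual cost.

This is a weighted set-cover instance.
Choose R1 and R9: together they cover Fir, Teak, Ash, Cedar — every station.
Total annual cost: 4 + 6 = 10.
No cover costs less than 10.

10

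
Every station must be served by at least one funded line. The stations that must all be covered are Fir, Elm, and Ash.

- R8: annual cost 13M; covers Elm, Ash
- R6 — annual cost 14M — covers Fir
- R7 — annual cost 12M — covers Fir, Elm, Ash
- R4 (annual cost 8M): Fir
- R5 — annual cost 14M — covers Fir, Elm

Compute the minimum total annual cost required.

This is a weighted set-cover instance.
R7 alone covers Fir, Elm, Ash — every station.
Total annual cost: 12.

12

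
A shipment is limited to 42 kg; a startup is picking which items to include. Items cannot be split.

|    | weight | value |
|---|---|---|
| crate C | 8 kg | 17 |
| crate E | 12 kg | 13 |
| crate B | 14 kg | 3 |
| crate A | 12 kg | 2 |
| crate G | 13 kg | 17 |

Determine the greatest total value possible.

Allowing fractional choices, the relaxed optimum would be about 48.9, but items are indivisible.
crate C + crate A + crate G: weight 8 + 12 + 13 = 33 ≤ 42, value 17 + 2 + 17 = 36.
crate C + crate E + crate G: weight 8 + 12 + 13 = 33 ≤ 42, value 17 + 13 + 17 = 47.
crate C + crate B + crate G: weight 8 + 14 + 13 = 35 ≤ 42, value 17 + 3 + 17 = 37.
Best is crate C, crate E, and crate G with total value 47.

47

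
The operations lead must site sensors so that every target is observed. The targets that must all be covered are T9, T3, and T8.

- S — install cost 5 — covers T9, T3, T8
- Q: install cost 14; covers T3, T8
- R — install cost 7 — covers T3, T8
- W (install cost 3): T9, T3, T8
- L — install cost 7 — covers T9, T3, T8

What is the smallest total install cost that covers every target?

3

This is a weighted set-cover instance.
W alone covers T9, T3, T8 — every target.
Total install cost: 3.
No cover costs less than 3.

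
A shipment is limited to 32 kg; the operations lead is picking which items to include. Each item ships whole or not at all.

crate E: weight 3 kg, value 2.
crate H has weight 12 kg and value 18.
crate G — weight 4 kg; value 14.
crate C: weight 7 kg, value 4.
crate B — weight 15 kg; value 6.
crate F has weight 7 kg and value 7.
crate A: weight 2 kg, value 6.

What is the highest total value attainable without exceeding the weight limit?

49

Take crate H, crate G, crate C, crate F, and crate A: weight 12 + 4 + 7 + 7 + 2 = 32 ≤ 32, value 18 + 14 + 4 + 7 + 6 = 49.
No other feasible combination does better.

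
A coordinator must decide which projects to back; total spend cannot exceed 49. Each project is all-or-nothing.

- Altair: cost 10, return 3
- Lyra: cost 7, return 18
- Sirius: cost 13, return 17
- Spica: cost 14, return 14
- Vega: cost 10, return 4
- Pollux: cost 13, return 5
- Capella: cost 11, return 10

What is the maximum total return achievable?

Take Lyra, Sirius, Spica, and Capella: cost 7 + 13 + 14 + 11 = 45 ≤ 49, return 18 + 17 + 14 + 10 = 59.
No other feasible combination does better.

59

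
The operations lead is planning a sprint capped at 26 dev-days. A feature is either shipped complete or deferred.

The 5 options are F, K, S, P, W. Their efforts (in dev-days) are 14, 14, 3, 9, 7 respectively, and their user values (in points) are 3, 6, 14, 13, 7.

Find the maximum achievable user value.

34

K + S + P: effort 14 + 3 + 9 = 26 ≤ 26, user value 6 + 14 + 13 = 33.
F + S + P: effort 14 + 3 + 9 = 26 ≤ 26, user value 3 + 14 + 13 = 30.
S + P + W: effort 3 + 9 + 7 = 19 ≤ 26, user value 14 + 13 + 7 = 34.
Best is S, P, and W with total user value 34.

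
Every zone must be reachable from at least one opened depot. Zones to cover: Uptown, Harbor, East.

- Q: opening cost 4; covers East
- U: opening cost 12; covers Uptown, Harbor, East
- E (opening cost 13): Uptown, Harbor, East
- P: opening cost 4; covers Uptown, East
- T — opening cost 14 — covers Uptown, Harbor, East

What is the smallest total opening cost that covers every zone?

U alone covers Uptown, Harbor, East — every zone.
Total opening cost: 12.

12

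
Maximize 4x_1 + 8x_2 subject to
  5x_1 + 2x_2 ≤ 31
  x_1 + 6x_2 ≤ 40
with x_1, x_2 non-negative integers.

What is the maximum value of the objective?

Relaxing integrality, the LP optimum is 63.43 at (x_1,x_2) = (3.79, 6.04), which is not an integer point.
(x_1,x_2)=(3,6) is feasible, giving 60.
(x_1,x_2)=(4,5) is feasible, giving 56.
(x_1,x_2)=(2,6) is feasible, giving 56.
The best lattice point is (3,6), giving 60.

60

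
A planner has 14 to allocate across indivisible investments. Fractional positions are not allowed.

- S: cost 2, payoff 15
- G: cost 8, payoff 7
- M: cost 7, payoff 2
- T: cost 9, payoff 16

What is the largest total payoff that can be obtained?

31

S + T: cost 2 + 9 = 11 ≤ 14, payoff 15 + 16 = 31.
S + G: cost 2 + 8 = 10 ≤ 14, payoff 15 + 7 = 22.
S + M: cost 2 + 7 = 9 ≤ 14, payoff 15 + 2 = 17.
Best is S and T with total payoff 31.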